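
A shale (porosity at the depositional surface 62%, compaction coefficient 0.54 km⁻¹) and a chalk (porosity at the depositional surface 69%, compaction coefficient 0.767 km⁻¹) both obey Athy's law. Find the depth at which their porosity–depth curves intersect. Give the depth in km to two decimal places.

0.47 km

Set phi₀ₐ e^(−βₐZ) = phi₀ᵦ e^(−βᵦZ) ⇒ ln(phi₀ₐ/phi₀ᵦ) = (βₐ − βᵦ)·Z
Z = ln(0.62/0.69) / (0.54 − 0.767) = -0.1070 / -0.227 = 0.471 km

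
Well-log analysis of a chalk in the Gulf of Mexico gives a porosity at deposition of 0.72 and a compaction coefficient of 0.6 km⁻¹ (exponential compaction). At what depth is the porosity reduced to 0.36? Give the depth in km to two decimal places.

1.16 km

Invert Athy's law: z = ln(phi₀/phi) / k
z = ln(0.72/0.36) / 0.6 = ln(2) / 0.6 = 0.6931 / 0.6 = 1.155 km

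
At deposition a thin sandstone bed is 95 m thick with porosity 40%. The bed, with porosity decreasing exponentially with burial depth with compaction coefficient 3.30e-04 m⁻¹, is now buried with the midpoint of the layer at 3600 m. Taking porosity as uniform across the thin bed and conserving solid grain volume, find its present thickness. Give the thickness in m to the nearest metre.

Working in km (1 km = 1000 m; c in km⁻¹ = c in m⁻¹ × 1000):
Porosity at 3.6 km: φ = 0.4·exp(−0.33×3.6) = 0.1219
Solid-volume conservation: h(1−φ) = h₀(1−φ₀) ⇒ h = h₀·(1−φ₀)/(1−φ)
h = 0.095 × (1 − 0.4)/(1 − 0.1219) = 0.095 × 0.6833 = 0.0649 km

65 m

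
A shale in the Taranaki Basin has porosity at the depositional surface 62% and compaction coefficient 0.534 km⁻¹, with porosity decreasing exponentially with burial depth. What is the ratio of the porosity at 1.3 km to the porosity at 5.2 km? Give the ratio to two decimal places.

8.03

n(Z₁)/n(Z₂) = e^(−β·Z₁)/e^(−β·Z₂) = e^{β(Z₂−Z₁)}
= exp(0.534 × 3.9) = exp(2.083) = 8.0253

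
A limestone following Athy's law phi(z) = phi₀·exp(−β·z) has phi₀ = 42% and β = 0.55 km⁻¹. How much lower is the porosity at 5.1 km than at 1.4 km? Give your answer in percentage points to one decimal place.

16.9 percentage points

phi(1.4) = 0.42·e^(−0.55×1.4) = 0.1945
phi(5.1) = 0.42·e^(−0.55×5.1) = 0.0254
Δphi = 0.1945 − 0.0254 = 0.1691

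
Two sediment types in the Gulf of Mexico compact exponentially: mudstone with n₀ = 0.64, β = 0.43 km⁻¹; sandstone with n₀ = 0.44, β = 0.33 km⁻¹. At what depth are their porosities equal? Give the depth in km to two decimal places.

Set n₀ₐ e^(−βₐz) = n₀ᵦ e^(−βᵦz) ⇒ ln(n₀ₐ/n₀ᵦ) = (βₐ − βᵦ)·z
z = ln(0.64/0.44) / (0.43 − 0.33) = 0.3747 / 0.1 = 3.747 km

3.75 km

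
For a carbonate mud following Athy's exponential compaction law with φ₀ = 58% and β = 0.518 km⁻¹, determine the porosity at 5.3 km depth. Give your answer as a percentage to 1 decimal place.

3.7%

φ = φ₀·exp(−β·d) = 0.58 × exp(−0.518 × 5.3) = 0.58 × exp(−2.745)
  = 0.58 × 0.0642 = 0.0372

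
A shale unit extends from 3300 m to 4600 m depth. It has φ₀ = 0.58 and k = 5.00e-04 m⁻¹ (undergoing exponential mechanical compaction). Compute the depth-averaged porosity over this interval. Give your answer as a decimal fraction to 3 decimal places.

0.082

Working in km (1 km = 1000 m; k in km⁻¹ = k in m⁻¹ × 1000):
⟨φ⟩ = (1/(z₂−z₁)) ∫ φ₀ e^(−kz) dz = φ₀·(e^(−k·z₁) − e^(−k·z₂)) / (k·(z₂−z₁))
e^(−0.5×3.3) = 0.1920; e^(−0.5×4.6) = 0.1003
⟨φ⟩ = 0.58 × (0.1920 − 0.1003) / (0.5 × 1.3) = 0.58 × 0.1412 = 0.0819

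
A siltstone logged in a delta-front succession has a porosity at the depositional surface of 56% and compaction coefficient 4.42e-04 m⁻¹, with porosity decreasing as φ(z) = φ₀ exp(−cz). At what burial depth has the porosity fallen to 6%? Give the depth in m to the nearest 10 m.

5050 m

Working in km (1 km = 1000 m; c in km⁻¹ = c in m⁻¹ × 1000):
Invert Athy's law: z = ln(φ₀/φ) / c
z = ln(0.56/0.06) / 0.442 = ln(9.333) / 0.442 = 2.2336 / 0.442 = 5.053 km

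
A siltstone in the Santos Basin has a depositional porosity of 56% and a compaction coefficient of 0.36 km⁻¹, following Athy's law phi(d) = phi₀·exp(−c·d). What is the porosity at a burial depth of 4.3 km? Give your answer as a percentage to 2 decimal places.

phi = phi₀·exp(−c·d) = 0.56 × exp(−0.36 × 4.3) = 0.56 × exp(−1.548)
  = 0.56 × 0.2127 = 0.1191

11.91%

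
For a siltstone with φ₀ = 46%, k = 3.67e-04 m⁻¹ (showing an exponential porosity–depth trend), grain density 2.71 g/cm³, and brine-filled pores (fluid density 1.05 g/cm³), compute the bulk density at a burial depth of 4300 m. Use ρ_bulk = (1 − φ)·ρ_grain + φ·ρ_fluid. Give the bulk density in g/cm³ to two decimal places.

2.55 g/cm³

Working in km (1 km = 1000 m; k in km⁻¹ = k in m⁻¹ × 1000):
Porosity at depth: φ = 0.46·exp(−0.367×4.3) = 0.46×0.2064 = 0.0949
Bulk density: ρ_b = (1−φ)ρ_g + φ·ρ_f = 0.9051×2.71 + 0.0949×1.05
       = 2.453 + 0.100 = 2.552 g/cm³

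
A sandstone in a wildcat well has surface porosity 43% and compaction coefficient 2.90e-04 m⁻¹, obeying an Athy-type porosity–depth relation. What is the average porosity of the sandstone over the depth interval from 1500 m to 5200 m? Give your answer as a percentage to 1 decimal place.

Working in km (1 km = 1000 m; β in km⁻¹ = β in m⁻¹ × 1000):
⟨n⟩ = (1/(z₂−z₁)) ∫ n₀ e^(−βz) dz = n₀·(e^(−β·z₁) − e^(−β·z₂)) / (β·(z₂−z₁))
e^(−0.29×1.5) = 0.6473; e^(−0.29×5.2) = 0.2214
⟨n⟩ = 0.43 × (0.6473 − 0.2214) / (0.29 × 3.7) = 0.43 × 0.3969 = 0.1707

17.1%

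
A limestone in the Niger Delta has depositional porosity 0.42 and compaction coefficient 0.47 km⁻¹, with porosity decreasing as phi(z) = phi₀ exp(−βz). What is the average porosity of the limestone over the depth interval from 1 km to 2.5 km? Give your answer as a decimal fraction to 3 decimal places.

0.188

⟨phi⟩ = (1/(z₂−z₁)) ∫ phi₀ e^(−βz) dz = phi₀·(e^(−β·z₁) − e^(−β·z₂)) / (β·(z₂−z₁))
e^(−0.47×1) = 0.6250; e^(−0.47×2.5) = 0.3088
⟨phi⟩ = 0.42 × (0.6250 − 0.3088) / (0.47 × 1.5) = 0.42 × 0.4485 = 0.1884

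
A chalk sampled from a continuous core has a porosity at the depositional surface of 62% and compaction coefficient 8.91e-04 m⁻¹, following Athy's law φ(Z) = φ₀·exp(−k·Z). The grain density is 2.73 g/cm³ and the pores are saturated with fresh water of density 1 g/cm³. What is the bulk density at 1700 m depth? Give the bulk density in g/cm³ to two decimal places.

2.49 g/cm³

Working in km (1 km = 1000 m; k in km⁻¹ = k in m⁻¹ × 1000):
Porosity at depth: φ = 0.62·exp(−0.891×1.7) = 0.62×0.2199 = 0.1363
Bulk density: ρ_b = (1−φ)ρ_g + φ·ρ_f = 0.8637×2.73 + 0.1363×1
       = 2.358 + 0.136 = 2.494 g/cm³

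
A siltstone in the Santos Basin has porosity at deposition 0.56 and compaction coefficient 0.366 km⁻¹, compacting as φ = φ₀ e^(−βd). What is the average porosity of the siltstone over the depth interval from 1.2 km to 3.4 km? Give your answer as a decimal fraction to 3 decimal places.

⟨φ⟩ = (1/(d₂−d₁)) ∫ φ₀ e^(−βd) dd = φ₀·(e^(−β·d₁) − e^(−β·d₂)) / (β·(d₂−d₁))
e^(−0.366×1.2) = 0.6446; e^(−0.366×3.4) = 0.2881
⟨φ⟩ = 0.56 × (0.6446 − 0.2881) / (0.366 × 2.2) = 0.56 × 0.4427 = 0.2479

0.248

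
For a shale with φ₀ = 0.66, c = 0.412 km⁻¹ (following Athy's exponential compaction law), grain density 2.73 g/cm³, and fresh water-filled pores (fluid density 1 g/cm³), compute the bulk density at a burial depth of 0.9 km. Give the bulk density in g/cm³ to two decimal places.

Porosity at depth: φ = 0.66·exp(−0.412×0.9) = 0.66×0.6902 = 0.4555
Bulk density: ρ_b = (1−φ)ρ_g + φ·ρ_f = 0.5445×2.73 + 0.4555×1
       = 1.486 + 0.456 = 1.942 g/cm³

1.94 g/cm³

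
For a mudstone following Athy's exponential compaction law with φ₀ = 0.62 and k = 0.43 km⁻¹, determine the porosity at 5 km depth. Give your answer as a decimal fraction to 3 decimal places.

0.072

φ = φ₀·exp(−k·d) = 0.62 × exp(−0.43 × 5) = 0.62 × exp(−2.15)
  = 0.62 × 0.1165 = 0.0722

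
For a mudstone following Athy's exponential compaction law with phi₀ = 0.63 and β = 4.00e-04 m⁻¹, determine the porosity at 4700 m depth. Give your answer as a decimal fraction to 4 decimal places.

0.0961

Working in km (1 km = 1000 m; β in km⁻¹ = β in m⁻¹ × 1000):
phi = phi₀·exp(−β·d) = 0.63 × exp(−0.4 × 4.7) = 0.63 × exp(−1.88)
  = 0.63 × 0.1526 = 0.0961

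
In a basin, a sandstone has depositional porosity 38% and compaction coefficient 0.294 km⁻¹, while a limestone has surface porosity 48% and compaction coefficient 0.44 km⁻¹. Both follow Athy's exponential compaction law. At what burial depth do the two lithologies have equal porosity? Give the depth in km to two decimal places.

1.60 km

Set phi₀ₐ e^(−βₐZ) = phi₀ᵦ e^(−βᵦZ) ⇒ ln(phi₀ₐ/phi₀ᵦ) = (βₐ − βᵦ)·Z
Z = ln(0.38/0.48) / (0.294 − 0.44) = -0.2336 / -0.146 = 1.600 km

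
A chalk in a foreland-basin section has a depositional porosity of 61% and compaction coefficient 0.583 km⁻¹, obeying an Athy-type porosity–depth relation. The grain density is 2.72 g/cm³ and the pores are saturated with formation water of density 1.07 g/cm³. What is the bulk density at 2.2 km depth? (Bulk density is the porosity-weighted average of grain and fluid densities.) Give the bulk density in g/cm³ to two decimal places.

Porosity at depth: n = 0.61·exp(−0.583×2.2) = 0.61×0.2773 = 0.1692
Bulk density: ρ_b = (1−n)ρ_g + n·ρ_f = 0.8308×2.72 + 0.1692×1.07
       = 2.260 + 0.181 = 2.441 g/cm³

2.44 g/cm³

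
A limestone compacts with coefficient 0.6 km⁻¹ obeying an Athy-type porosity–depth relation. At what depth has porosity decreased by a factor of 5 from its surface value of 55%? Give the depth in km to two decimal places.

phi/phi₀ = 1/5 ⇒ exp(−k·z) = 1/5 ⇒ z = ln(5) / k
z = 1.6094 / 0.6 = 2.682 km

2.68 km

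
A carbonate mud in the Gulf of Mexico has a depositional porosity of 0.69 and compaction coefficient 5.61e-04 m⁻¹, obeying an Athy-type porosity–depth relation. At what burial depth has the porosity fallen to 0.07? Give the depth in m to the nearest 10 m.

Working in km (1 km = 1000 m; c in km⁻¹ = c in m⁻¹ × 1000):
Invert Athy's law: z = ln(φ₀/φ) / c
z = ln(0.69/0.07) / 0.561 = ln(9.857) / 0.561 = 2.2882 / 0.561 = 4.079 km

4080 m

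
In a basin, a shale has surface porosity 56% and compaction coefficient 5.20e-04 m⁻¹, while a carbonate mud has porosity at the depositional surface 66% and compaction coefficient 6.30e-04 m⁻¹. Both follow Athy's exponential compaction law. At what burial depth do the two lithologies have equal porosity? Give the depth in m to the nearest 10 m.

1490 m

Working in km (1 km = 1000 m; k in km⁻¹ = k in m⁻¹ × 1000):
Set n₀ₐ e^(−kₐz) = n₀ᵦ e^(−kᵦz) ⇒ ln(n₀ₐ/n₀ᵦ) = (kₐ − kᵦ)·z
z = ln(0.56/0.66) / (0.52 − 0.63) = -0.1643 / -0.11 = 1.494 km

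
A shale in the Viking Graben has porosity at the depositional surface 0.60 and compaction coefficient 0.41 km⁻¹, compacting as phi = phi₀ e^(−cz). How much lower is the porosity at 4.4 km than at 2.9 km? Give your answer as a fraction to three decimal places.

phi(2.9) = 0.6·e^(−0.41×2.9) = 0.1827
phi(4.4) = 0.6·e^(−0.41×4.4) = 0.0988
Δphi = 0.1827 − 0.0988 = 0.0839

0.084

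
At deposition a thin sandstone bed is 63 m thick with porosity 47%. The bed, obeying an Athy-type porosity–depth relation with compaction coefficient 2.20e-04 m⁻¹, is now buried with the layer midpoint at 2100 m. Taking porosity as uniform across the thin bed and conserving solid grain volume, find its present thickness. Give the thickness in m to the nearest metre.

47 m

Working in km (1 km = 1000 m; k in km⁻¹ = k in m⁻¹ × 1000):
Porosity at 2.1 km: φ = 0.47·exp(−0.22×2.1) = 0.2961
Solid-volume conservation: h(1−φ) = h₀(1−φ₀) ⇒ h = h₀·(1−φ₀)/(1−φ)
h = 0.063 × (1 − 0.47)/(1 − 0.2961) = 0.063 × 0.7530 = 0.0474 km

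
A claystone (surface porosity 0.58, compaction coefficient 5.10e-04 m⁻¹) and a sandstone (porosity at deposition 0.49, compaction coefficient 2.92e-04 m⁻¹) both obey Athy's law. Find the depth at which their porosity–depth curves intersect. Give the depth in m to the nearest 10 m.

770 m

Working in km (1 km = 1000 m; c in km⁻¹ = c in m⁻¹ × 1000):
Set φ₀ₐ e^(−cₐz) = φ₀ᵦ e^(−cᵦz) ⇒ ln(φ₀ₐ/φ₀ᵦ) = (cₐ − cᵦ)·z
z = ln(0.58/0.49) / (0.51 − 0.292) = 0.1686 / 0.218 = 0.773 km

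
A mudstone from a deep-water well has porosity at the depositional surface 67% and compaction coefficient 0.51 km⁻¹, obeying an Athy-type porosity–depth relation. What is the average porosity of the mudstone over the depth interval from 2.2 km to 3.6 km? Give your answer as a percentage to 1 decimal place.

15.6%

⟨φ⟩ = (1/(Z₂−Z₁)) ∫ φ₀ e^(−cZ) dZ = φ₀·(e^(−c·Z₁) − e^(−c·Z₂)) / (c·(Z₂−Z₁))
e^(−0.51×2.2) = 0.3256; e^(−0.51×3.6) = 0.1595
⟨φ⟩ = 0.67 × (0.3256 − 0.1595) / (0.51 × 1.4) = 0.67 × 0.2327 = 0.1559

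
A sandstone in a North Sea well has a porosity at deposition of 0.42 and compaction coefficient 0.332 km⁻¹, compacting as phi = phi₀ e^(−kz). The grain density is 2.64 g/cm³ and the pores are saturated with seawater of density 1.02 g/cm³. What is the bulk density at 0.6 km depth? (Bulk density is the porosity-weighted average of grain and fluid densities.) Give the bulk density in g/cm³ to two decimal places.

Porosity at depth: phi = 0.42·exp(−0.332×0.6) = 0.42×0.8194 = 0.3441
Bulk density: ρ_b = (1−phi)ρ_g + phi·ρ_f = 0.6559×2.64 + 0.3441×1.02
       = 1.731 + 0.351 = 2.082 g/cm³

2.08 g/cm³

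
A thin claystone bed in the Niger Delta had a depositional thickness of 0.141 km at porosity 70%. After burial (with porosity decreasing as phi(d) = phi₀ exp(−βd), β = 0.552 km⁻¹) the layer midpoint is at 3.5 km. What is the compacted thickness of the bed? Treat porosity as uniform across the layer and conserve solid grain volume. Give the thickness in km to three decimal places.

Porosity at 3.5 km: phi = 0.7·exp(−0.552×3.5) = 0.1014
Solid-volume conservation: h(1−phi) = h₀(1−phi₀) ⇒ h = h₀·(1−phi₀)/(1−phi)
h = 0.141 × (1 − 0.7)/(1 − 0.1014) = 0.141 × 0.3339 = 0.0471 km

0.047 km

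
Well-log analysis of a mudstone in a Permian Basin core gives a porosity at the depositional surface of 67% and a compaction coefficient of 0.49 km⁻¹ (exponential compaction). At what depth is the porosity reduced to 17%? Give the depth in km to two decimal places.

Invert Athy's law: d = ln(phi₀/phi) / k
d = ln(0.67/0.17) / 0.49 = ln(3.941) / 0.49 = 1.3715 / 0.49 = 2.799 km

2.80 km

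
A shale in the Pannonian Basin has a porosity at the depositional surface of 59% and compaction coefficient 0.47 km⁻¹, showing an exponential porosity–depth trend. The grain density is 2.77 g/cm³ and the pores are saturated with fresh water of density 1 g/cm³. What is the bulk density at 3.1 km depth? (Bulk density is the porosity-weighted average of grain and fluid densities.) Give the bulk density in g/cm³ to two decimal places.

2.53 g/cm³

Porosity at depth: phi = 0.59·exp(−0.47×3.1) = 0.59×0.2329 = 0.1374
Bulk density: ρ_b = (1−phi)ρ_g + phi·ρ_f = 0.8626×2.77 + 0.1374×1
       = 2.389 + 0.137 = 2.527 g/cm³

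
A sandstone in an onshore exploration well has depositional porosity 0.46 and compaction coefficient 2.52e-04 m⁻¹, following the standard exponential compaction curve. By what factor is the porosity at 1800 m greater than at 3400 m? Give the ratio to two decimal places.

1.50

Working in km (1 km = 1000 m; c in km⁻¹ = c in m⁻¹ × 1000):
n(Z₁)/n(Z₂) = e^(−c·Z₁)/e^(−c·Z₂) = e^{c(Z₂−Z₁)}
= exp(0.252 × 1.6) = exp(0.4032) = 1.4966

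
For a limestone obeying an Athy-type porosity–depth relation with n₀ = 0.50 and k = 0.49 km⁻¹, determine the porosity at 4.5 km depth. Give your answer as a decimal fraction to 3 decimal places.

0.055

n = n₀·exp(−k·Z) = 0.5 × exp(−0.49 × 4.5) = 0.5 × exp(−2.205)
  = 0.5 × 0.1103 = 0.0551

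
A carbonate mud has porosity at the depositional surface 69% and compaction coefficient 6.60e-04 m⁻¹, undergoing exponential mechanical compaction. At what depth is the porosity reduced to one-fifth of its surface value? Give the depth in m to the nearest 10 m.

Working in km (1 km = 1000 m; β in km⁻¹ = β in m⁻¹ × 1000):
phi/phi₀ = 1/5 ⇒ exp(−β·Z) = 1/5 ⇒ Z = ln(5) / β
Z = 1.6094 / 0.66 = 2.439 km

2440 m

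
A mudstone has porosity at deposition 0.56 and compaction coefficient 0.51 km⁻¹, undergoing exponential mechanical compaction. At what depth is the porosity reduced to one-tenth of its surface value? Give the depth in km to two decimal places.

φ/φ₀ = 1/10 ⇒ exp(−c·d) = 1/10 ⇒ d = ln(10) / c
d = 2.3026 / 0.51 = 4.515 km

4.51 km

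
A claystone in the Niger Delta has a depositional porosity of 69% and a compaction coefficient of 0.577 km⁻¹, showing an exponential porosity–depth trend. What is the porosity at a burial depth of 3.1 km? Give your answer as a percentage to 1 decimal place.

11.5%

phi = phi₀·exp(−β·d) = 0.69 × exp(−0.577 × 3.1) = 0.69 × exp(−1.789)
  = 0.69 × 0.1672 = 0.1154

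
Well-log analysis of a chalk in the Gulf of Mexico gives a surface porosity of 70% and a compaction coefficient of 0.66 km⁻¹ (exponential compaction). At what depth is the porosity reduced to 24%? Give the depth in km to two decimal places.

Invert Athy's law: Z = ln(phi₀/phi) / k
Z = ln(0.7/0.24) / 0.66 = ln(2.917) / 0.66 = 1.0704 / 0.66 = 1.622 km

1.62 km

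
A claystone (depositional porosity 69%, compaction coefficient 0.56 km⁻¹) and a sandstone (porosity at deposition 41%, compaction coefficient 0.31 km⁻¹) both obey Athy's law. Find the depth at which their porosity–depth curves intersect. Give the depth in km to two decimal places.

2.08 km

Set phi₀ₐ e^(−cₐZ) = phi₀ᵦ e^(−cᵦZ) ⇒ ln(phi₀ₐ/phi₀ᵦ) = (cₐ − cᵦ)·Z
Z = ln(0.69/0.41) / (0.56 − 0.31) = 0.5205 / 0.25 = 2.082 km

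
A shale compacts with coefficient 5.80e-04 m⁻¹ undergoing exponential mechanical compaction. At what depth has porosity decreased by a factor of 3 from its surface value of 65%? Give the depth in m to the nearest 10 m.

1890 m

Working in km (1 km = 1000 m; c in km⁻¹ = c in m⁻¹ × 1000):
φ/φ₀ = 1/3 ⇒ exp(−c·d) = 1/3 ⇒ d = ln(3) / c
d = 1.0986 / 0.58 = 1.894 km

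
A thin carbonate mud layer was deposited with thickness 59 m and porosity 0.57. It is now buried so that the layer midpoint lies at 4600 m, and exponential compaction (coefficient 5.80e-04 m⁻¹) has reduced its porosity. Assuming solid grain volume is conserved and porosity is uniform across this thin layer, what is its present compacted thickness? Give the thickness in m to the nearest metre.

Working in km (1 km = 1000 m; β in km⁻¹ = β in m⁻¹ × 1000):
Porosity at 4.6 km: φ = 0.57·exp(−0.58×4.6) = 0.0396
Solid-volume conservation: h(1−φ) = h₀(1−φ₀) ⇒ h = h₀·(1−φ₀)/(1−φ)
h = 0.059 × (1 − 0.57)/(1 − 0.0396) = 0.059 × 0.4477 = 0.0264 km

26 m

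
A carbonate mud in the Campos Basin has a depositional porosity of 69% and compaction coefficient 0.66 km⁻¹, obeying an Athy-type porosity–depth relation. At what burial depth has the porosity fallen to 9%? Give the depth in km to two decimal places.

Invert Athy's law: Z = ln(phi₀/phi) / k
Z = ln(0.69/0.09) / 0.66 = ln(7.667) / 0.66 = 2.0369 / 0.66 = 3.086 km

3.09 km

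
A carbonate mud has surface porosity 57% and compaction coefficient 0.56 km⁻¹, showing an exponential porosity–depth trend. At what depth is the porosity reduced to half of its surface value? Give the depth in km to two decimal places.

1.24 km

φ/φ₀ = 1/2 ⇒ exp(−c·Z) = 1/2 ⇒ Z = ln(2) / c
Z = 0.6931 / 0.56 = 1.238 km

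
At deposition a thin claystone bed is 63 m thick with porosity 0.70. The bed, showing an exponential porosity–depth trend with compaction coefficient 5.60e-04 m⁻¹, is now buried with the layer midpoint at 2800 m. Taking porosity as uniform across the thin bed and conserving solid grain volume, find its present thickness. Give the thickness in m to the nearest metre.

Working in km (1 km = 1000 m; k in km⁻¹ = k in m⁻¹ × 1000):
Porosity at 2.8 km: φ = 0.7·exp(−0.56×2.8) = 0.1459
Solid-volume conservation: h(1−φ) = h₀(1−φ₀) ⇒ h = h₀·(1−φ₀)/(1−φ)
h = 0.063 × (1 − 0.7)/(1 − 0.1459) = 0.063 × 0.3513 = 0.0221 km

22 m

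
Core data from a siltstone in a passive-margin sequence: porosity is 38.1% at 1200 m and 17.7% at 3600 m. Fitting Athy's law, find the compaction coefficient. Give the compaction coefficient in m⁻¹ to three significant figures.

0.000319 m⁻¹

Working in km (1 km = 1000 m; k in km⁻¹ = k in m⁻¹ × 1000):
Athy: phi(z) = phi₀ e^(−kz) ⇒ phi₁/phi₂ = e^{k(z₂−z₁)} ⇒ k = ln(phi₁/phi₂)/(z₂−z₁)
k = ln(0.381/0.177) / (3.6 − 1.2) = ln(2.153) / 2.4 = 0.7666 / 2.4 = 0.3194 km⁻¹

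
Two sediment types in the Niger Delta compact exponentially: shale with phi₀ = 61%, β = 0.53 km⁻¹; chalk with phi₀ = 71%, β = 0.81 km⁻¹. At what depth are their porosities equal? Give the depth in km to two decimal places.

0.54 km

Set phi₀ₐ e^(−βₐz) = phi₀ᵦ e^(−βᵦz) ⇒ ln(phi₀ₐ/phi₀ᵦ) = (βₐ − βᵦ)·z
z = ln(0.61/0.71) / (0.53 − 0.81) = -0.1518 / -0.28 = 0.542 km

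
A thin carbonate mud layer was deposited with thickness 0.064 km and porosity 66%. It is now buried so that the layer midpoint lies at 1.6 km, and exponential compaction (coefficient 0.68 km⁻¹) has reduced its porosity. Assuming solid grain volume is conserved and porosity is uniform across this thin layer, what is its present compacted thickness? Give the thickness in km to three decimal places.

0.028 km

Porosity at 1.6 km: phi = 0.66·exp(−0.68×1.6) = 0.2223
Solid-volume conservation: h(1−phi) = h₀(1−phi₀) ⇒ h = h₀·(1−phi₀)/(1−phi)
h = 0.064 × (1 − 0.66)/(1 − 0.2223) = 0.064 × 0.4372 = 0.0280 km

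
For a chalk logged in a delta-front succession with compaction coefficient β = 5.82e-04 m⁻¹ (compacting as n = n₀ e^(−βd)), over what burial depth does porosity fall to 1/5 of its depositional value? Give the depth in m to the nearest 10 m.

Working in km (1 km = 1000 m; β in km⁻¹ = β in m⁻¹ × 1000):
n/n₀ = 1/5 ⇒ exp(−β·d) = 1/5 ⇒ d = ln(5) / β
d = 1.6094 / 0.582 = 2.765 km

2770 m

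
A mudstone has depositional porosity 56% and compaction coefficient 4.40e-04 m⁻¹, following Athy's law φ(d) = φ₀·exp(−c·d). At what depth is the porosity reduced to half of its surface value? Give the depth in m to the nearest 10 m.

1580 m

Working in km (1 km = 1000 m; c in km⁻¹ = c in m⁻¹ × 1000):
φ/φ₀ = 1/2 ⇒ exp(−c·d) = 1/2 ⇒ d = ln(2) / c
d = 0.6931 / 0.44 = 1.575 km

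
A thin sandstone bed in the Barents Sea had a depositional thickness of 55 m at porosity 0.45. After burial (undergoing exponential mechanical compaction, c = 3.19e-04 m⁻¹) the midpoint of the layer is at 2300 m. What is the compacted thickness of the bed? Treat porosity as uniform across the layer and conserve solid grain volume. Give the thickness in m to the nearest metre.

39 m

Working in km (1 km = 1000 m; c in km⁻¹ = c in m⁻¹ × 1000):
Porosity at 2.3 km: phi = 0.45·exp(−0.319×2.3) = 0.2161
Solid-volume conservation: h(1−phi) = h₀(1−phi₀) ⇒ h = h₀·(1−phi₀)/(1−phi)
h = 0.055 × (1 − 0.45)/(1 − 0.2161) = 0.055 × 0.7016 = 0.0386 km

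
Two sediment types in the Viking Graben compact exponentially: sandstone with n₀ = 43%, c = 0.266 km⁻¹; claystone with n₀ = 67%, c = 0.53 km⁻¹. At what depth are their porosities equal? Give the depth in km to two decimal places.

Set n₀ₐ e^(−cₐd) = n₀ᵦ e^(−cᵦd) ⇒ ln(n₀ₐ/n₀ᵦ) = (cₐ − cᵦ)·d
d = ln(0.43/0.67) / (0.266 − 0.53) = -0.4435 / -0.264 = 1.680 km

1.68 km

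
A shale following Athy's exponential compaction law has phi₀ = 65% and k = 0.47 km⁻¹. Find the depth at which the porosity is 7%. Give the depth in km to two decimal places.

4.74 km

Invert Athy's law: Z = ln(phi₀/phi) / k
Z = ln(0.65/0.07) / 0.47 = ln(9.286) / 0.47 = 2.2285 / 0.47 = 4.741 km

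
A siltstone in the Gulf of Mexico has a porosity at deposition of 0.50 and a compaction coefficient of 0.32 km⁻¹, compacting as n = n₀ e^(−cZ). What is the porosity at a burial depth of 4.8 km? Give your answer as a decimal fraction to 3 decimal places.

0.108

n = n₀·exp(−c·Z) = 0.5 × exp(−0.32 × 4.8) = 0.5 × exp(−1.536)
  = 0.5 × 0.2152 = 0.1076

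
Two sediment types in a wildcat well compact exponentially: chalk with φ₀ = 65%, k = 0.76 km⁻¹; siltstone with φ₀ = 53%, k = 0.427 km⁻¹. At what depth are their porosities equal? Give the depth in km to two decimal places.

0.61 km

Set φ₀ₐ e^(−kₐz) = φ₀ᵦ e^(−kᵦz) ⇒ ln(φ₀ₐ/φ₀ᵦ) = (kₐ − kᵦ)·z
z = ln(0.65/0.53) / (0.76 − 0.427) = 0.2041 / 0.333 = 0.613 km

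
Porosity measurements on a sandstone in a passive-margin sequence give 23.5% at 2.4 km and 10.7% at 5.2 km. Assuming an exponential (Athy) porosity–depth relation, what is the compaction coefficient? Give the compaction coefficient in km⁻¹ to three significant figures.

Athy: φ(d) = φ₀ e^(−cd) ⇒ φ₁/φ₂ = e^{c(d₂−d₁)} ⇒ c = ln(φ₁/φ₂)/(d₂−d₁)
c = ln(0.235/0.107) / (5.2 − 2.4) = ln(2.196) / 2.8 = 0.7868 / 2.8 = 0.281 km⁻¹

0.281 km⁻¹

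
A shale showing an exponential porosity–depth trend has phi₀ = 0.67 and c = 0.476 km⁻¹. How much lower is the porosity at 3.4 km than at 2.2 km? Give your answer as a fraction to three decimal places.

phi(2.2) = 0.67·e^(−0.476×2.2) = 0.2351
phi(3.4) = 0.67·e^(−0.476×3.4) = 0.1328
Δphi = 0.2351 − 0.1328 = 0.1023

0.102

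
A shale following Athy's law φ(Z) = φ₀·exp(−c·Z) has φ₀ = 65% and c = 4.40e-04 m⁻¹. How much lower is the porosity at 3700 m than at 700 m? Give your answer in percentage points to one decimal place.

Working in km (1 km = 1000 m; c in km⁻¹ = c in m⁻¹ × 1000):
φ(0.7) = 0.65·e^(−0.44×0.7) = 0.4777
φ(3.7) = 0.65·e^(−0.44×3.7) = 0.1276
Δφ = 0.4777 − 0.1276 = 0.3501

35.0 percentage points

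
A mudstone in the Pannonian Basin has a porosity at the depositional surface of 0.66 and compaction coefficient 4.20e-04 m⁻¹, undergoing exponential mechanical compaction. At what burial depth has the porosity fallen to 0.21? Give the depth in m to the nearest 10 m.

2730 m

Working in km (1 km = 1000 m; k in km⁻¹ = k in m⁻¹ × 1000):
Invert Athy's law: z = ln(n₀/n) / k
z = ln(0.66/0.21) / 0.42 = ln(3.143) / 0.42 = 1.1451 / 0.42 = 2.727 km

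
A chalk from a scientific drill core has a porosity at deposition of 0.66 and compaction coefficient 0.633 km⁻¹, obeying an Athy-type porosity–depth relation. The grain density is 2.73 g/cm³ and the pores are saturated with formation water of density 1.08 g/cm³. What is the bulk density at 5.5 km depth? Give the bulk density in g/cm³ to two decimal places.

2.70 g/cm³

Porosity at depth: φ = 0.66·exp(−0.633×5.5) = 0.66×0.0308 = 0.0203
Bulk density: ρ_b = (1−φ)ρ_g + φ·ρ_f = 0.9797×2.73 + 0.0203×1.08
       = 2.675 + 0.022 = 2.697 g/cm³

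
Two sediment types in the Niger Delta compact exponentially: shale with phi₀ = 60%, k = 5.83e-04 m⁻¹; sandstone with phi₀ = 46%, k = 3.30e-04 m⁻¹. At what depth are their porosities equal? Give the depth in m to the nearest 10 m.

Working in km (1 km = 1000 m; k in km⁻¹ = k in m⁻¹ × 1000):
Set phi₀ₐ e^(−kₐZ) = phi₀ᵦ e^(−kᵦZ) ⇒ ln(phi₀ₐ/phi₀ᵦ) = (kₐ − kᵦ)·Z
Z = ln(0.6/0.46) / (0.583 − 0.33) = 0.2657 / 0.253 = 1.050 km

1050 m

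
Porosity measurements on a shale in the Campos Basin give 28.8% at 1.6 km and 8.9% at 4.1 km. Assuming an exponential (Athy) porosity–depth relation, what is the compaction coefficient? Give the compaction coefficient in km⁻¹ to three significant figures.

Athy: phi(Z) = phi₀ e^(−βZ) ⇒ phi₁/phi₂ = e^{β(Z₂−Z₁)} ⇒ β = ln(phi₁/phi₂)/(Z₂−Z₁)
β = ln(0.288/0.089) / (4.1 − 1.6) = ln(3.236) / 2.5 = 1.1743 / 2.5 = 0.4697 km⁻¹

0.470 km⁻¹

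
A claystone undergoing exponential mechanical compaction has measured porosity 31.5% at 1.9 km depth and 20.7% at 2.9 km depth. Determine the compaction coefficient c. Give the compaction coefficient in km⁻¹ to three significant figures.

0.420 km⁻¹

Athy: n(Z) = n₀ e^(−cZ) ⇒ n₁/n₂ = e^{c(Z₂−Z₁)} ⇒ c = ln(n₁/n₂)/(Z₂−Z₁)
c = ln(0.315/0.207) / (2.9 − 1.9) = ln(1.522) / 1 = 0.4199 / 1 = 0.4199 km⁻¹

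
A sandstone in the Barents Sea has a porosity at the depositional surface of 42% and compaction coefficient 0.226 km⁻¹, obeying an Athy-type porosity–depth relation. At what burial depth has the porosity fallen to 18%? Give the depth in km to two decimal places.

3.75 km

Invert Athy's law: z = ln(n₀/n) / β
z = ln(0.42/0.18) / 0.226 = ln(2.333) / 0.226 = 0.8473 / 0.226 = 3.749 km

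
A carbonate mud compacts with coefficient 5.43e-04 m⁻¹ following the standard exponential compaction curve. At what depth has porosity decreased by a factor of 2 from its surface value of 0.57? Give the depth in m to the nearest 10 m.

Working in km (1 km = 1000 m; β in km⁻¹ = β in m⁻¹ × 1000):
phi/phi₀ = 1/2 ⇒ exp(−β·Z) = 1/2 ⇒ Z = ln(2) / β
Z = 0.6931 / 0.543 = 1.277 km

1280 m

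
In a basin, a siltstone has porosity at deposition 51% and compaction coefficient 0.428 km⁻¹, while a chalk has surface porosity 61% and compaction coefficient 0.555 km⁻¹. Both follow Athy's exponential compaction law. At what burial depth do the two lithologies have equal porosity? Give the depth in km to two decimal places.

Set φ₀ₐ e^(−βₐz) = φ₀ᵦ e^(−βᵦz) ⇒ ln(φ₀ₐ/φ₀ᵦ) = (βₐ − βᵦ)·z
z = ln(0.51/0.61) / (0.428 − 0.555) = -0.1790 / -0.127 = 1.410 km

1.41 km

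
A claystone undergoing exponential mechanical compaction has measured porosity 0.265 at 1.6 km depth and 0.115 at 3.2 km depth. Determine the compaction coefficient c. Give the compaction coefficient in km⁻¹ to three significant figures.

Athy: phi(z) = phi₀ e^(−cz) ⇒ phi₁/phi₂ = e^{c(z₂−z₁)} ⇒ c = ln(phi₁/phi₂)/(z₂−z₁)
c = ln(0.265/0.115) / (3.2 − 1.6) = ln(2.304) / 1.6 = 0.8348 / 1.6 = 0.5217 km⁻¹

0.522 km⁻¹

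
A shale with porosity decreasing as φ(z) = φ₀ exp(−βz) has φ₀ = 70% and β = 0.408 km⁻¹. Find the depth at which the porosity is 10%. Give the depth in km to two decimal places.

Invert Athy's law: z = ln(φ₀/φ) / β
z = ln(0.7/0.1) / 0.408 = ln(7) / 0.408 = 1.9459 / 0.408 = 4.769 km

4.77 km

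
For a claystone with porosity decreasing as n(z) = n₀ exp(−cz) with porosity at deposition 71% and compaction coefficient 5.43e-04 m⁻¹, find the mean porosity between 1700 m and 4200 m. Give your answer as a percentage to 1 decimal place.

15.4%

Working in km (1 km = 1000 m; c in km⁻¹ = c in m⁻¹ × 1000):
⟨n⟩ = (1/(z₂−z₁)) ∫ n₀ e^(−cz) dz = n₀·(e^(−c·z₁) − e^(−c·z₂)) / (c·(z₂−z₁))
e^(−0.543×1.7) = 0.3973; e^(−0.543×4.2) = 0.1022
⟨n⟩ = 0.71 × (0.3973 − 0.1022) / (0.543 × 2.5) = 0.71 × 0.2174 = 0.1543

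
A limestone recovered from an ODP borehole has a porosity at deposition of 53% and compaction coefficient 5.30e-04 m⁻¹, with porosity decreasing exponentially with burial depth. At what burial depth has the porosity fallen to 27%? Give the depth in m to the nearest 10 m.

1270 m

Working in km (1 km = 1000 m; k in km⁻¹ = k in m⁻¹ × 1000):
Invert Athy's law: z = ln(n₀/n) / k
z = ln(0.53/0.27) / 0.53 = ln(1.963) / 0.53 = 0.6745 / 0.53 = 1.273 km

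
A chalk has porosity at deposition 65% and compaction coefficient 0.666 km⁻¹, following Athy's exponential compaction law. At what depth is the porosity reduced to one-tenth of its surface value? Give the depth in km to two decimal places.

3.46 km

phi/phi₀ = 1/10 ⇒ exp(−β·Z) = 1/10 ⇒ Z = ln(10) / β
Z = 2.3026 / 0.666 = 3.457 km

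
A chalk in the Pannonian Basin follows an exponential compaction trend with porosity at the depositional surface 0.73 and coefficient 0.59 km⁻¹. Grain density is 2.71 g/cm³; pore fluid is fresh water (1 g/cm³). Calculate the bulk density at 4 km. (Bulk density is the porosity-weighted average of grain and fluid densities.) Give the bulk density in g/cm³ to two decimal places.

2.59 g/cm³

Porosity at depth: φ = 0.73·exp(−0.59×4) = 0.73×0.0944 = 0.0689
Bulk density: ρ_b = (1−φ)ρ_g + φ·ρ_f = 0.9311×2.71 + 0.0689×1
       = 2.523 + 0.069 = 2.592 g/cm³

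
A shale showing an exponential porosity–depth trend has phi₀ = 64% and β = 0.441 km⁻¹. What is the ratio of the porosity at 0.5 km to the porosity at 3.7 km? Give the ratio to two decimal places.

phi(d₁)/phi(d₂) = e^(−β·d₁)/e^(−β·d₂) = e^{β(d₂−d₁)}
= exp(0.441 × 3.2) = exp(1.411) = 4.1009

4.10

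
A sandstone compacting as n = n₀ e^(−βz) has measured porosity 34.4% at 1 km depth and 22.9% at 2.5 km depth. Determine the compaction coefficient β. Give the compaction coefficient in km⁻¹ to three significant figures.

Athy: n(z) = n₀ e^(−βz) ⇒ n₁/n₂ = e^{β(z₂−z₁)} ⇒ β = ln(n₁/n₂)/(z₂−z₁)
β = ln(0.344/0.229) / (2.5 − 1) = ln(1.502) / 1.5 = 0.4069 / 1.5 = 0.2713 km⁻¹

0.271 km⁻¹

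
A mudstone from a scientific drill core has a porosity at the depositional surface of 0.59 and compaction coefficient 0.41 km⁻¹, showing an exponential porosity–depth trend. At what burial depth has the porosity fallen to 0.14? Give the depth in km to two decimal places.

Invert Athy's law: d = ln(φ₀/φ) / c
d = ln(0.59/0.14) / 0.41 = ln(4.214) / 0.41 = 1.4385 / 0.41 = 3.508 km

3.51 km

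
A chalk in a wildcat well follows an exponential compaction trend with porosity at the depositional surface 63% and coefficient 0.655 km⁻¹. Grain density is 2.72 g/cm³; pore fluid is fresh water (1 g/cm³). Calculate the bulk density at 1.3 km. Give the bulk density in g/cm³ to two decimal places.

Porosity at depth: phi = 0.63·exp(−0.655×1.3) = 0.63×0.4268 = 0.2689
Bulk density: ρ_b = (1−phi)ρ_g + phi·ρ_f = 0.7311×2.72 + 0.2689×1
       = 1.989 + 0.269 = 2.258 g/cm³

2.26 g/cm³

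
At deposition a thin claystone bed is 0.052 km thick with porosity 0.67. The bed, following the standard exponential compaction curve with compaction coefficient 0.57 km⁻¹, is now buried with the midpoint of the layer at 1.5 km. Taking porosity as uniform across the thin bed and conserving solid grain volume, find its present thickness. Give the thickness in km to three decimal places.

Porosity at 1.5 km: n = 0.67·exp(−0.57×1.5) = 0.2849
Solid-volume conservation: h(1−n) = h₀(1−n₀) ⇒ h = h₀·(1−n₀)/(1−n)
h = 0.052 × (1 − 0.67)/(1 − 0.2849) = 0.052 × 0.4615 = 0.0240 km

0.024 km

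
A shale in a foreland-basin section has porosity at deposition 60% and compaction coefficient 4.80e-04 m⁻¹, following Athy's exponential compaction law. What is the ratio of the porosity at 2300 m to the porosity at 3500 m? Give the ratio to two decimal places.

1.78

Working in km (1 km = 1000 m; β in km⁻¹ = β in m⁻¹ × 1000):
phi(z₁)/phi(z₂) = e^(−β·z₁)/e^(−β·z₂) = e^{β(z₂−z₁)}
= exp(0.48 × 1.2) = exp(0.576) = 1.7789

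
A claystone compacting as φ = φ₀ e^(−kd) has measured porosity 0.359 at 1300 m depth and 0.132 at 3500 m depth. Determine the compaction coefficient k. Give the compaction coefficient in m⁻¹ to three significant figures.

0.000455 m⁻¹

Working in km (1 km = 1000 m; k in km⁻¹ = k in m⁻¹ × 1000):
Athy: φ(d) = φ₀ e^(−kd) ⇒ φ₁/φ₂ = e^{k(d₂−d₁)} ⇒ k = ln(φ₁/φ₂)/(d₂−d₁)
k = ln(0.359/0.132) / (3.5 − 1.3) = ln(2.72) / 2.2 = 1.0005 / 2.2 = 0.4548 km⁻¹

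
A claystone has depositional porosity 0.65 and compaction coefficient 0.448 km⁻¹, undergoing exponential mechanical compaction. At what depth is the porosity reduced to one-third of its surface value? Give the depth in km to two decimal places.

2.45 km

n/n₀ = 1/3 ⇒ exp(−c·Z) = 1/3 ⇒ Z = ln(3) / c
Z = 1.0986 / 0.448 = 2.452 km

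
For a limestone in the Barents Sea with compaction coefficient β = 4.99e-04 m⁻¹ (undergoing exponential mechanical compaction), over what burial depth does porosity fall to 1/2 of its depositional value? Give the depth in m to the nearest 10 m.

1390 m

Working in km (1 km = 1000 m; β in km⁻¹ = β in m⁻¹ × 1000):
n/n₀ = 1/2 ⇒ exp(−β·d) = 1/2 ⇒ d = ln(2) / β
d = 0.6931 / 0.499 = 1.389 km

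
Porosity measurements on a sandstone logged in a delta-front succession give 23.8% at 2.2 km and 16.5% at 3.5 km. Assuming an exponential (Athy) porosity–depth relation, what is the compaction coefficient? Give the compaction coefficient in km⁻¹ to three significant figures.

Athy: φ(Z) = φ₀ e^(−βZ) ⇒ φ₁/φ₂ = e^{β(Z₂−Z₁)} ⇒ β = ln(φ₁/φ₂)/(Z₂−Z₁)
β = ln(0.238/0.165) / (3.5 − 2.2) = ln(1.442) / 1.3 = 0.3663 / 1.3 = 0.2818 km⁻¹

0.282 km⁻¹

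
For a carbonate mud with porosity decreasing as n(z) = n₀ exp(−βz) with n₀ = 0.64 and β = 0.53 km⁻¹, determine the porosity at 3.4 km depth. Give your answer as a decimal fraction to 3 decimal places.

n = n₀·exp(−β·z) = 0.64 × exp(−0.53 × 3.4) = 0.64 × exp(−1.802)
  = 0.64 × 0.1650 = 0.1056

0.106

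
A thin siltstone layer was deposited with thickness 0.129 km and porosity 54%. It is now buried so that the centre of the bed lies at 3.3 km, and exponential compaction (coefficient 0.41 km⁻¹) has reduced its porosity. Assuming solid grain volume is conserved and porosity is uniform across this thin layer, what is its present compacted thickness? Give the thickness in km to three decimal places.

Porosity at 3.3 km: phi = 0.54·exp(−0.41×3.3) = 0.1396
Solid-volume conservation: h(1−phi) = h₀(1−phi₀) ⇒ h = h₀·(1−phi₀)/(1−phi)
h = 0.129 × (1 − 0.54)/(1 − 0.1396) = 0.129 × 0.5346 = 0.0690 km

0.069 km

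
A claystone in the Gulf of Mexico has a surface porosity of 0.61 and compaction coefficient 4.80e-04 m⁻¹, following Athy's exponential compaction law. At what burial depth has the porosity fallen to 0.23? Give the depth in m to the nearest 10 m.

2030 m

Working in km (1 km = 1000 m; c in km⁻¹ = c in m⁻¹ × 1000):
Invert Athy's law: z = ln(phi₀/phi) / c
z = ln(0.61/0.23) / 0.48 = ln(2.652) / 0.48 = 0.9754 / 0.48 = 2.032 km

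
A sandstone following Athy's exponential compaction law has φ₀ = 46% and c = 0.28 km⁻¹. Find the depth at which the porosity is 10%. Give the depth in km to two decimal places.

Invert Athy's law: Z = ln(φ₀/φ) / c
Z = ln(0.46/0.1) / 0.28 = ln(4.6) / 0.28 = 1.5261 / 0.28 = 5.450 km

5.45 km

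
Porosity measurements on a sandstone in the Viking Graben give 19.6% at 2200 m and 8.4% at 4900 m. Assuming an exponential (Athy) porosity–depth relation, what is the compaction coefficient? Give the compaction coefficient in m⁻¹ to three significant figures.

0.000314 m⁻¹

Working in km (1 km = 1000 m; k in km⁻¹ = k in m⁻¹ × 1000):
Athy: phi(z) = phi₀ e^(−kz) ⇒ phi₁/phi₂ = e^{k(z₂−z₁)} ⇒ k = ln(phi₁/phi₂)/(z₂−z₁)
k = ln(0.196/0.084) / (4.9 − 2.2) = ln(2.333) / 2.7 = 0.8473 / 2.7 = 0.3138 km⁻¹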